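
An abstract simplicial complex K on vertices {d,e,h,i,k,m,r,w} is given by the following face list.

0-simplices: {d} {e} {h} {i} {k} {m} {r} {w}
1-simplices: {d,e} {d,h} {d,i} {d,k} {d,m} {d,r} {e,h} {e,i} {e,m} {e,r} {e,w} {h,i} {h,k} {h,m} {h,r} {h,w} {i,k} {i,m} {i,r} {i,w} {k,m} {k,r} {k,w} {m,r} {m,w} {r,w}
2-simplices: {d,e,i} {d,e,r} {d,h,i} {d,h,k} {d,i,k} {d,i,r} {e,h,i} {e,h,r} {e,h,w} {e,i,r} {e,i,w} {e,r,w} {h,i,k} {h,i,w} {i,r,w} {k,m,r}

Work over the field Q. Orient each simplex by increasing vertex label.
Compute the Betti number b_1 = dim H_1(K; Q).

n_0=8 n_1=26 n_2=16  [Q]
∂1: piv[de,dh,di,dk,dm,dr,ew] rk=7  ker:eh,ei,em,er,hi,hk,hm,hr,hw,ik,im,ir,iw,km,kr,kw,mr,mw,rw
∂2: piv[dei,der,dhi,dhk,dik,dir,ehi,ehr,ehw,eiw,erw,kmr] rk=12  ker:eir,hik,hiw,irw
b_1=(26−7)−12=7

b_1=7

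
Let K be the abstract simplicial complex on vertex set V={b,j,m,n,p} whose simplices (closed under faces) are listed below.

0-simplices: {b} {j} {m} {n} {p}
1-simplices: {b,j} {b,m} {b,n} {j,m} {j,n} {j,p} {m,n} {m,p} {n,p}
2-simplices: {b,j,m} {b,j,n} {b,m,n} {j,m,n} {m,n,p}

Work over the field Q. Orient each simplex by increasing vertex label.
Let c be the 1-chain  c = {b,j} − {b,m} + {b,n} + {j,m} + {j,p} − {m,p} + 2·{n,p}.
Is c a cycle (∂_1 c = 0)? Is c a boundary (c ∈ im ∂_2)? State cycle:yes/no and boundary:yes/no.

cycle:no boundary:no

n_0=5 n_1=9 n_2=5  [Q]
∂1: piv[bj,bm,bn,jp] rk=4  ker:jm,jn,mn,mp,np
∂2: piv[bjm,bjn,bmn,mnp] rk=4  ker:jmn
∂1c = −{b} − {j} + {m} − {n} + 2·{p}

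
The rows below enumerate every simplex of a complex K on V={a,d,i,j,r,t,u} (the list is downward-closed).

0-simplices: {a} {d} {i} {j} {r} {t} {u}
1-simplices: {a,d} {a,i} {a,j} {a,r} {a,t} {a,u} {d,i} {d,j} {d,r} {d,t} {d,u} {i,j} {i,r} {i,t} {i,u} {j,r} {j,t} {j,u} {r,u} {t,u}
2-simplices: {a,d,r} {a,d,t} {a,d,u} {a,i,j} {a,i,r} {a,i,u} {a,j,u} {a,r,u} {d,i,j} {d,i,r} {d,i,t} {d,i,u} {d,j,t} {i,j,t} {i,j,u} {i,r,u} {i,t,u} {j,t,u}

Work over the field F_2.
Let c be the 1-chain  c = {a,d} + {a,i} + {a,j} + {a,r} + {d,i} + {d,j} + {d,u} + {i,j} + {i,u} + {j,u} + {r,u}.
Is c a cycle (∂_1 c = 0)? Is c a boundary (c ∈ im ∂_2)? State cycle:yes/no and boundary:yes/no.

cycle:yes boundary:yes

n_0=7 n_1=20 n_2=18  [Z2]
∂1: piv[ad,ai,aj,ar,at,au] rk=6  ker:di,dj,dr,dt,du,ij,ir,it,iu,jr,jt,ju,ru,tu
∂2: piv[adr,adt,adu,aij,air,aiu,aju,aru,dij,dir,dit,djt,itu] rk=13  ker:diu,ijt,iju,iru,jtu
∂1c = 0
c vs im∂2: reduces to 0 ⇒ boundary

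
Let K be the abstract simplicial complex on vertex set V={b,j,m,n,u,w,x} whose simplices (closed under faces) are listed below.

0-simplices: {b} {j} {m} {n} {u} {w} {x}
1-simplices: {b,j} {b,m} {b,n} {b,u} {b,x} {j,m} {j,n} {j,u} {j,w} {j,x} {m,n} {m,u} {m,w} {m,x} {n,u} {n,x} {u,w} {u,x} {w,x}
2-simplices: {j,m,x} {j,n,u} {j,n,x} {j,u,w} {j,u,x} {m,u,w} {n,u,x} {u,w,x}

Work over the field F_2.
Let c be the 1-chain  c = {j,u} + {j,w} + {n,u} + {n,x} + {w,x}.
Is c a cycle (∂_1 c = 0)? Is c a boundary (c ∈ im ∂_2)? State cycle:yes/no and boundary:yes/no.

n_0=7 n_1=19 n_2=8  [Z2]
∂1: piv[bj,bm,bn,bu,bx,jw] rk=6  ker:jm,jn,ju,jx,mn,mu,mw,mx,nu,nx,uw,ux,wx
∂2: piv[jmx,jnu,jnx,juw,jux,muw,uwx] rk=7  ker:nux
∂1c = 0
c vs im∂2: reduces to 0 ⇒ boundary

cycle:yes boundary:yes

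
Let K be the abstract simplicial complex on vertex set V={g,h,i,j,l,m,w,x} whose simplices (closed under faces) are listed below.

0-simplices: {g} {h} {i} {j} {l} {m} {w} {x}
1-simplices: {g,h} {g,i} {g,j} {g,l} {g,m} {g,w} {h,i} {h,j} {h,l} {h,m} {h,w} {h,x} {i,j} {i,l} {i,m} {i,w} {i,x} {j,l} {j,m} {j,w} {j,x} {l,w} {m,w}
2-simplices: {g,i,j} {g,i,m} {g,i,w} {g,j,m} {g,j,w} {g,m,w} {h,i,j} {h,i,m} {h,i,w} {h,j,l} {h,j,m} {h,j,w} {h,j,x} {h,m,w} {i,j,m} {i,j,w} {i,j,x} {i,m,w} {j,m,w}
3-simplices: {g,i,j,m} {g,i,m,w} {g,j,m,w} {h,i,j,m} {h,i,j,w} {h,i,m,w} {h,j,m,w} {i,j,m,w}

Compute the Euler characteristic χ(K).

χ(K)=-4

n_0=8 n_1=23 n_2=19 n_3=8
χ=+8−23+19−8=-4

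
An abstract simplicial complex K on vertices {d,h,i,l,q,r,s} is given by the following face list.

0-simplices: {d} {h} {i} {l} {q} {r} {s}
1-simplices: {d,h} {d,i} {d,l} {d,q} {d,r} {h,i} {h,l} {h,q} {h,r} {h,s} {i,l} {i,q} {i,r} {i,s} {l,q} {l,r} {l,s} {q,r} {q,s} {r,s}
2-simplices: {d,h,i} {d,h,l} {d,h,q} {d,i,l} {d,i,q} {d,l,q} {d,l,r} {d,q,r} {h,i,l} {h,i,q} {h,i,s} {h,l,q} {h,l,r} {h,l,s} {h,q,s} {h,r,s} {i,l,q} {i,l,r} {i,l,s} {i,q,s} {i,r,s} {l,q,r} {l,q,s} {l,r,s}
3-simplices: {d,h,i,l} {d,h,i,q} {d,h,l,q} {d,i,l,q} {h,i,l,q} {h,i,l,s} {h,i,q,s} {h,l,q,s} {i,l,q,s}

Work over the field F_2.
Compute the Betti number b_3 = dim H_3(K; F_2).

n_0=7 n_1=20 n_2=24 n_3=9  [Z2]
∂1: piv[dh,di,dl,dq,dr,hs] rk=6  ker:hi,hl,hq,hr,il,iq,ir,is,lq,lr,ls,qr,qs,rs
∂2: piv[dhi,dhl,dhq,dil,diq,dlq,dlr,dqr,his,hlr,hls,hqs,hrs,ilr] rk=14  ker:hil,hiq,hlq,ilq,ils,iqs,irs,lqr,lqs,lrs
∂3: piv[dhil,dhiq,dhlq,dilq,hils,hiqs,hlqs] rk=7  ker:hilq,ilqs
b_3=(9−7)−0=2

b_3=2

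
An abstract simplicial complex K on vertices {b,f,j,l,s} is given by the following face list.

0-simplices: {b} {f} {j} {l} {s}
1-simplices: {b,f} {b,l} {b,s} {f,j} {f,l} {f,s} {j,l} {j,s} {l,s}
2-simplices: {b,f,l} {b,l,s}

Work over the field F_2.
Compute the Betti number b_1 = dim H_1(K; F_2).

b_1=3

n_0=5 n_1=9 n_2=2  [Z2]
∂1: piv[bf,bl,bs,fj] rk=4  ker:fl,fs,jl,js,ls
∂2: piv[bfl,bls] rk=2
b_1=(9−4)−2=3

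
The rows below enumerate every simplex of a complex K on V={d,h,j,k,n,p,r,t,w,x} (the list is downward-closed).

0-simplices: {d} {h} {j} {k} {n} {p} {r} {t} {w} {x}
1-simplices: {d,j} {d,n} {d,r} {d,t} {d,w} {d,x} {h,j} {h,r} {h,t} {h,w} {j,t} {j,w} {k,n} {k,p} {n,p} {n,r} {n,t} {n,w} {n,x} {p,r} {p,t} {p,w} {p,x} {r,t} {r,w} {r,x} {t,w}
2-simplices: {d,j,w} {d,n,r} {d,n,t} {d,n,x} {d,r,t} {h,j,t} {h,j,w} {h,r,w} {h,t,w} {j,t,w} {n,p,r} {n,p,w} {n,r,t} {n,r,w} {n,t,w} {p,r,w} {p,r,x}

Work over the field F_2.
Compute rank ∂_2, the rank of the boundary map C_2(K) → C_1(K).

rank∂_2=14

n_0=10 n_1=27 n_2=17  [Z2]
∂1: piv[dj,dn,dr,dt,dw,dx,hj,kn,kp] rk=9  ker:hr,ht,hw,jt,jw,np,nr,nt,nw,nx,pr,pt,pw,px,rt,rw,rx,tw
∂2: piv[djw,dnr,dnt,dnx,drt,hjt,hjw,hrw,htw,npr,npw,nrw,ntw,prx] rk=14  ker:jtw,nrt,prw
rk∂_2=14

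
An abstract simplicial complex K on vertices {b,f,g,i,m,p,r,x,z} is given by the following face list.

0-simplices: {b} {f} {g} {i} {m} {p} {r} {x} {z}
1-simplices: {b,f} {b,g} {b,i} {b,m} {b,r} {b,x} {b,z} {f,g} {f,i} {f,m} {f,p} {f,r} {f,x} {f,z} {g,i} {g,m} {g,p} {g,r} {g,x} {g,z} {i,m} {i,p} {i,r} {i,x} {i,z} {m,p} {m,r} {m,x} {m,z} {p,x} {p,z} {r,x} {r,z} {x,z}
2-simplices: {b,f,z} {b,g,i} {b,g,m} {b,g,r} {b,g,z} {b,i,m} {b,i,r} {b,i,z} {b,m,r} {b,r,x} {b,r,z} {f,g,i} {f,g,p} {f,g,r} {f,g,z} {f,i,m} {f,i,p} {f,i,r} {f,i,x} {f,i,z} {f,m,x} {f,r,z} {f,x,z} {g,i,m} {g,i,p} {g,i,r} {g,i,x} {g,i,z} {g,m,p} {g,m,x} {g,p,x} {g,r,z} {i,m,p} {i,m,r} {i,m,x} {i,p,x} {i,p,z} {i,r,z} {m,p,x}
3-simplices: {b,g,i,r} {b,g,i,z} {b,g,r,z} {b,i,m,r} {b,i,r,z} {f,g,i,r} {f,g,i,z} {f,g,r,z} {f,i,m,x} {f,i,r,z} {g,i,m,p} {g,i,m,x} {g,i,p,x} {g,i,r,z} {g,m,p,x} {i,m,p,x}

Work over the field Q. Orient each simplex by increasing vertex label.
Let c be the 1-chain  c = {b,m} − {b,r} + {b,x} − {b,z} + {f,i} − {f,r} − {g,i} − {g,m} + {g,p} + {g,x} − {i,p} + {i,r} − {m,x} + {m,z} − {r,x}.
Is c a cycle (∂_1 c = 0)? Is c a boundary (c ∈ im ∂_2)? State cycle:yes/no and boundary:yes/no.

n_0=9 n_1=34 n_2=39 n_3=16  [Q]
∂1: piv[bf,bg,bi,bm,br,bx,bz,fp] rk=8  ker:fg,fi,fm,fr,fx,fz,gi,gm,gp,gr,gx,gz,im,ip,ir,ix,iz,mp,mr,mx,mz,px,pz,rx,rz,xz
∂2: piv[bfz,bgi,bgm,bgr,bgz,bim,bir,biz,bmr,brx,brz,fgi,fgp,fgr,fgz,fim,fip,fix,fmx,fxz,gix,gmp,gpx,ipz] rk=24  ker:fir,fiz,frz,gim,gip,gir,giz,gmx,grz,imp,imr,imx,ipx,irz,mpx
∂3: piv[bgir,bgiz,bgrz,bimr,birz,fgir,fgiz,fgrz,fimx,gimp,gimx,gipx,gmpx] rk=13  ker:firz,girz,impx
∂1c = 0
c vs im∂2: residual ≠ 0 ⇒ not boundary

cycle:yes boundary:no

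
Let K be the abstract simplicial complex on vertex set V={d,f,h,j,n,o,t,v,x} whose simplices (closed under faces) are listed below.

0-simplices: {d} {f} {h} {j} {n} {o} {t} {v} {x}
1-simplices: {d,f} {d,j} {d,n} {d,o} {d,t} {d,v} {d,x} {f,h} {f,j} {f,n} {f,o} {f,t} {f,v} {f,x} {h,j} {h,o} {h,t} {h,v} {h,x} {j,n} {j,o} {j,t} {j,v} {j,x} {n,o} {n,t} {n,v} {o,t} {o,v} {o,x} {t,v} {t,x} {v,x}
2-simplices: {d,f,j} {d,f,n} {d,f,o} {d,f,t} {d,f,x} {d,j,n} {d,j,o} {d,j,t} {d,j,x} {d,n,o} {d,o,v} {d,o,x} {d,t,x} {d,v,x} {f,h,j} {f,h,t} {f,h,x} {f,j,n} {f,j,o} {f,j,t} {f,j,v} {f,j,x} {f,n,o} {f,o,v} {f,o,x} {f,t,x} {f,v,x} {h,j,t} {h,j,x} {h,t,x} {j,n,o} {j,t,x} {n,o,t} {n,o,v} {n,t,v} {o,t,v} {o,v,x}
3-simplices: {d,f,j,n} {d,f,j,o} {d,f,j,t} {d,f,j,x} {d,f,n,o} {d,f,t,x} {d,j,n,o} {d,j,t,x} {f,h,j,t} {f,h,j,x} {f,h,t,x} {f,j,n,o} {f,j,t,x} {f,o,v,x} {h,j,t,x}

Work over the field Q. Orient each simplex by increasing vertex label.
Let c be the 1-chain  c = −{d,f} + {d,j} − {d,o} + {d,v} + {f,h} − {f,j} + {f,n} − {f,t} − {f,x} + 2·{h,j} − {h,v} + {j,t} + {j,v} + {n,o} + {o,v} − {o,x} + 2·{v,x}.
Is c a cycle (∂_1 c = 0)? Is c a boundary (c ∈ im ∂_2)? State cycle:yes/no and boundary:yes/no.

cycle:yes boundary:no

n_0=9 n_1=33 n_2=37 n_3=15  [Q]
∂1: piv[df,dj,dn,do,dt,dv,dx,fh] rk=8  ker:fj,fn,fo,ft,fv,fx,hj,ho,ht,hv,hx,jn,jo,jt,jv,jx,no,nt,nv,ot,ov,ox,tv,tx,vx
∂2: piv[dfj,dfn,dfo,dft,dfx,djn,djo,djt,djx,dno,dov,dox,dtx,dvx,fhj,fht,fhx,fjv,fov,not,nov,ntv] rk=22  ker:fjn,fjo,fjt,fjx,fno,fox,ftx,fvx,hjt,hjx,htx,jno,jtx,otv,ovx
∂3: piv[dfjn,dfjo,dfjt,dfjx,dfno,dftx,djno,djtx,fhjt,fhjx,fhtx,fovx] rk=12  ker:fjno,fjtx,hjtx
∂1c = 0
c vs im∂2: residual ≠ 0 ⇒ not boundary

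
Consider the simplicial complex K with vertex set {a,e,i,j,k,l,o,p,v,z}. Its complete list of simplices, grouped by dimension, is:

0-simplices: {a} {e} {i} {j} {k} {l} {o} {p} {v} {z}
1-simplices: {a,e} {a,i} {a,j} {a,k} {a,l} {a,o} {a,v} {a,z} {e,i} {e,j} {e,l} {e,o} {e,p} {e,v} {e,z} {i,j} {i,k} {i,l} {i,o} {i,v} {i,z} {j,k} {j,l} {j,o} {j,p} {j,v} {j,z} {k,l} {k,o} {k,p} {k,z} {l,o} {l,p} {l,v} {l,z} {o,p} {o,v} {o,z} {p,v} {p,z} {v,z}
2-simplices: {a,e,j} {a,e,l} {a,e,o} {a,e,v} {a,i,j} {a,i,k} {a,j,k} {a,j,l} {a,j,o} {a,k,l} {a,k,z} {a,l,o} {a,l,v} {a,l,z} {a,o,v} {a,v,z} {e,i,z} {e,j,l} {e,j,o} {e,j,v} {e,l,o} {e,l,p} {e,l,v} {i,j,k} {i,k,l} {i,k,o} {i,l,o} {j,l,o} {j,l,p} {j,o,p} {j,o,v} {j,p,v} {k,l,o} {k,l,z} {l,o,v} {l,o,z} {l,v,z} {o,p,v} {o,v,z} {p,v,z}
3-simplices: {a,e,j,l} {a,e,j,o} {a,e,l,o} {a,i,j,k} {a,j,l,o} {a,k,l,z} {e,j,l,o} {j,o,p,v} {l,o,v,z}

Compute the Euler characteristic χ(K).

χ(K)=0

n_0=10 n_1=41 n_2=40 n_3=9
χ=+10−41+40−9=0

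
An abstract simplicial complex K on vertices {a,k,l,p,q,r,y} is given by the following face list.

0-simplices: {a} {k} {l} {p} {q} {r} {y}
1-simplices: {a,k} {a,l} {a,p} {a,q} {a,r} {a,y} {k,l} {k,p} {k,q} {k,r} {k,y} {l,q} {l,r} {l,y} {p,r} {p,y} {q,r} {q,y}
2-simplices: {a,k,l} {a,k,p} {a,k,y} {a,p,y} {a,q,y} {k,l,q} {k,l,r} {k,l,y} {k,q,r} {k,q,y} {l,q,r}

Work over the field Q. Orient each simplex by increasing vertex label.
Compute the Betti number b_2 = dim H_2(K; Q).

b_2=1

n_0=7 n_1=18 n_2=11  [Q]
∂1: piv[ak,al,ap,aq,ar,ay] rk=6  ker:kl,kp,kq,kr,ky,lq,lr,ly,pr,py,qr,qy
∂2: piv[akl,akp,aky,apy,aqy,klq,klr,kly,kqr,kqy] rk=10  ker:lqr
b_2=(11−10)−0=1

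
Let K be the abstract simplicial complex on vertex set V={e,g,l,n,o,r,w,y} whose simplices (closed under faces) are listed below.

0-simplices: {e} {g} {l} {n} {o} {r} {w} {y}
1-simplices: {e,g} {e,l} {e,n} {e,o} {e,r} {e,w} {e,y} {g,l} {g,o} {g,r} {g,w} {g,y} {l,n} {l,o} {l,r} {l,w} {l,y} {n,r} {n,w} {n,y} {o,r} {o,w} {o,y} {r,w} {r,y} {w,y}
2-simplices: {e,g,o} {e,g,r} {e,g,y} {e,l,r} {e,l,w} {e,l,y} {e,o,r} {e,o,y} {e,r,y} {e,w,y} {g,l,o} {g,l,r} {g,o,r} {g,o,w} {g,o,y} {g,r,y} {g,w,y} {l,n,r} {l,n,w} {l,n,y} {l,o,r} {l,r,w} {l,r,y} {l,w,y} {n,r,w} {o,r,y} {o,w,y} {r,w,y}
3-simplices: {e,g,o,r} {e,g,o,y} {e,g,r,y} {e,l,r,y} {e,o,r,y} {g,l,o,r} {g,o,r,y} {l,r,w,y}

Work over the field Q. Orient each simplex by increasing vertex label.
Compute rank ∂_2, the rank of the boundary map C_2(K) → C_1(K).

rank∂_2=18

n_0=8 n_1=26 n_2=28 n_3=8  [Q]
∂1: piv[eg,el,en,eo,er,ew,ey] rk=7  ker:gl,go,gr,gw,gy,ln,lo,lr,lw,ly,nr,nw,ny,or,ow,oy,rw,ry,wy
∂2: piv[ego,egr,egy,elr,elw,ely,eor,eoy,ery,ewy,glo,glr,gow,gwy,lnr,lnw,lny,lrw] rk=18  ker:gor,goy,gry,lor,lry,lwy,nrw,ory,owy,rwy
∂3: piv[egor,egoy,egry,elry,eory,glor,lrwy] rk=7  ker:gory
rk∂_2=18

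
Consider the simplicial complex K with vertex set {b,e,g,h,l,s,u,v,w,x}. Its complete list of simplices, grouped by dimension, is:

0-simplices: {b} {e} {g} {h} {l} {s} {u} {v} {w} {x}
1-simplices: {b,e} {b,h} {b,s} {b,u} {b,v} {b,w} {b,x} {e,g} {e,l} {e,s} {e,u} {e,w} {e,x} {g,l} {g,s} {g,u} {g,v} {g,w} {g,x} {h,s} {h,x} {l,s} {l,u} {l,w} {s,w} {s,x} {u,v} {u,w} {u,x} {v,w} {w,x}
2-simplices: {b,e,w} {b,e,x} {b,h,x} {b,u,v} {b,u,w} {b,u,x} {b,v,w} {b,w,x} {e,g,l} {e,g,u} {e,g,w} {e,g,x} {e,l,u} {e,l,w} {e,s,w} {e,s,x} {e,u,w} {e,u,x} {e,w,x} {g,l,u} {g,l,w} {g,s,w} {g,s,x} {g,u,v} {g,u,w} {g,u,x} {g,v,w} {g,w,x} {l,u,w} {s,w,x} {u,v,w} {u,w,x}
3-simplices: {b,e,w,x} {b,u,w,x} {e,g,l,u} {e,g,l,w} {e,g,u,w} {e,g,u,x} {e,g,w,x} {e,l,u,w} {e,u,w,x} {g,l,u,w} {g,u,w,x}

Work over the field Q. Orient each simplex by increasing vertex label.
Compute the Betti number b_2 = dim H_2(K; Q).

n_0=10 n_1=31 n_2=32 n_3=11  [Q]
∂1: piv[be,bh,bs,bu,bv,bw,bx,eg,el] rk=9  ker:es,eu,ew,ex,gl,gs,gu,gv,gw,gx,hs,hx,ls,lu,lw,sw,sx,uv,uw,ux,vw,wx
∂2: piv[bew,bex,bhx,buv,buw,bux,bvw,bwx,egl,egu,egw,egx,elu,elw,esw,esx,euw,gsw,guv] rk=19  ker:eux,ewx,glu,glw,gsx,guw,gux,gvw,gwx,luw,swx,uvw,uwx
∂3: piv[bewx,buwx,eglu,eglw,eguw,egux,egwx,eluw,euwx] rk=9  ker:gluw,guwx
b_2=(32−19)−9=4

b_2=4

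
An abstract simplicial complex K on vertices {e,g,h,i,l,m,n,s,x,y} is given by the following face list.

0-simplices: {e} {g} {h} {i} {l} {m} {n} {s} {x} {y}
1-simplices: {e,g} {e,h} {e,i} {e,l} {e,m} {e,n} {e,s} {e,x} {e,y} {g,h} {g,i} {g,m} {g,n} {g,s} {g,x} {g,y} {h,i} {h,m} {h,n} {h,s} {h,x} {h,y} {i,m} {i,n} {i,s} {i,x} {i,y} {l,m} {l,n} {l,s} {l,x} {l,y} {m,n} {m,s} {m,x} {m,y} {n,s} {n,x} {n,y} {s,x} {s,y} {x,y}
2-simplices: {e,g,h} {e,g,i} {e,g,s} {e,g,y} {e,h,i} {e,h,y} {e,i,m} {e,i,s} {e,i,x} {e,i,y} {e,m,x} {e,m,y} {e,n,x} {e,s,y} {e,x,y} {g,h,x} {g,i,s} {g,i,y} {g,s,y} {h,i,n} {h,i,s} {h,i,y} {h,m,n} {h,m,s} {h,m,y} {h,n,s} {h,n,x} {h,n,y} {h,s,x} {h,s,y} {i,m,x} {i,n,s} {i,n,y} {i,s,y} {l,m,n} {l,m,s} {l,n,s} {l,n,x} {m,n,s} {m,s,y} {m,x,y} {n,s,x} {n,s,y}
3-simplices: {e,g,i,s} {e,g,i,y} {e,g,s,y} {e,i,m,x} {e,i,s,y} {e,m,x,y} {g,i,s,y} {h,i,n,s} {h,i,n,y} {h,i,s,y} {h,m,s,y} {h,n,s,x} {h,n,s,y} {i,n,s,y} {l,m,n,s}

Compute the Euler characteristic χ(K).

n_0=10 n_1=42 n_2=43 n_3=15
χ=+10−42+43−15=-4

χ(K)=-4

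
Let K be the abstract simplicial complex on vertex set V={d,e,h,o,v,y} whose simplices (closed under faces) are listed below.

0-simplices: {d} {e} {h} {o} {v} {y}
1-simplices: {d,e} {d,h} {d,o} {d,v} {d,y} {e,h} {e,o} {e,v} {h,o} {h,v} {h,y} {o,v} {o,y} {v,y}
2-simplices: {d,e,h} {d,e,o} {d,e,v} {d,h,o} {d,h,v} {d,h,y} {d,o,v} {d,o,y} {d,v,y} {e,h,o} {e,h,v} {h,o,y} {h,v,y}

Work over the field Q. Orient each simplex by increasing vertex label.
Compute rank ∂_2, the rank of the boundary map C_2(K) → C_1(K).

n_0=6 n_1=14 n_2=13  [Q]
∂1: piv[de,dh,do,dv,dy] rk=5  ker:eh,eo,ev,ho,hv,hy,ov,oy,vy
∂2: piv[deh,deo,dev,dho,dhv,dhy,dov,doy,dvy] rk=9  ker:eho,ehv,hoy,hvy
rk∂_2=9

rank∂_2=9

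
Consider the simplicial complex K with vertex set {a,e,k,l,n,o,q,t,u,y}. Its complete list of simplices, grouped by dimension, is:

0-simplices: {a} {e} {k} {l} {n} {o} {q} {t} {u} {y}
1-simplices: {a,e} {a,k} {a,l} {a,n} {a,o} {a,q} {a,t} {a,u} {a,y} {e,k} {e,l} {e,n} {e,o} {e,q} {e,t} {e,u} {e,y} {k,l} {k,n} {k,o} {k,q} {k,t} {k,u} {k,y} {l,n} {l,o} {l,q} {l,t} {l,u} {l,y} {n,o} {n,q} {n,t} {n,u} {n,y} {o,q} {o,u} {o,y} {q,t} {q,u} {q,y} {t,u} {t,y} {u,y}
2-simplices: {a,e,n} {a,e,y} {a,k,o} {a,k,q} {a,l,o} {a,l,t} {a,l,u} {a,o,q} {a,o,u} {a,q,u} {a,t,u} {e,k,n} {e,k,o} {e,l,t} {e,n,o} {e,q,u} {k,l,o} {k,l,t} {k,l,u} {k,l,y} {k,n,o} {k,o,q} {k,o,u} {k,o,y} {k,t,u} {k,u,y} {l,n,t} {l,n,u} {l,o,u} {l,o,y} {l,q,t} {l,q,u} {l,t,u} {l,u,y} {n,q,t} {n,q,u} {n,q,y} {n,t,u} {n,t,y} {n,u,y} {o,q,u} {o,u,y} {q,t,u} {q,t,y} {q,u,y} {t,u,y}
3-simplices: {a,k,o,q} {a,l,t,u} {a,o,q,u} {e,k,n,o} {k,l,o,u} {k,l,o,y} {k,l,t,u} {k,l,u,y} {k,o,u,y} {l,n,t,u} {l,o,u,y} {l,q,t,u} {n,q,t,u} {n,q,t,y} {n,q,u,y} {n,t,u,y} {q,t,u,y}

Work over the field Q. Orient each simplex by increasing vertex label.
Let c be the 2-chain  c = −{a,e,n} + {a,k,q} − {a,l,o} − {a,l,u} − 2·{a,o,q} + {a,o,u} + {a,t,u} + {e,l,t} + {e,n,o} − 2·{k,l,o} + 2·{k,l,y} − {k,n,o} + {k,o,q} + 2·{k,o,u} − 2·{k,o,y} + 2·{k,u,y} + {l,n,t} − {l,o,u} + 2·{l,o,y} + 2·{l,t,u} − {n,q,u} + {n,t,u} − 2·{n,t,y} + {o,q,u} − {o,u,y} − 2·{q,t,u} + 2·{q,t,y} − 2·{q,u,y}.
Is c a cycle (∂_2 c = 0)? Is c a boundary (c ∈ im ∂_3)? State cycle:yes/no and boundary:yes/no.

n_0=10 n_1=44 n_2=46 n_3=17  [Q]
∂1: piv[ae,ak,al,an,ao,aq,at,au,ay] rk=9  ker:ek,el,en,eo,eq,et,eu,ey,kl,kn,ko,kq,kt,ku,ky,ln,lo,lq,lt,lu,ly,no,nq,nt,nu,ny,oq,ou,oy,qt,qu,qy,tu,ty,uy
∂2: piv[aen,aey,ako,akq,alo,alt,alu,aoq,aou,aqu,atu,ekn,eko,elt,eno,equ,klo,klt,klu,kly,koy,kuy,lnt,lnu,lqt,lqu,nqt,nqy,nty,nuy] rk=30  ker:kno,koq,kou,ktu,lou,loy,ltu,luy,nqu,ntu,oqu,ouy,qtu,qty,quy,tuy
∂3: piv[akoq,altu,aoqu,ekno,klou,kloy,kltu,kluy,kouy,lntu,lqtu,nqtu,nqty,nquy,ntuy] rk=15  ker:louy,qtuy
∂2c = −{a,e} + {a,k} − 2·{a,l} + {a,n} + {a,q} + {a,t} − {a,u} + {e,l} − {e,o} − {e,t} − {k,n} + 4·{k,o} − 2·{k,y} + {l,n} − 2·{l,o} + 2·{l,t} − 2·{l,u} − {n,q} + 2·{n,y} + {o,y} + 2·{t,u} − {u,y}

cycle:no boundary:no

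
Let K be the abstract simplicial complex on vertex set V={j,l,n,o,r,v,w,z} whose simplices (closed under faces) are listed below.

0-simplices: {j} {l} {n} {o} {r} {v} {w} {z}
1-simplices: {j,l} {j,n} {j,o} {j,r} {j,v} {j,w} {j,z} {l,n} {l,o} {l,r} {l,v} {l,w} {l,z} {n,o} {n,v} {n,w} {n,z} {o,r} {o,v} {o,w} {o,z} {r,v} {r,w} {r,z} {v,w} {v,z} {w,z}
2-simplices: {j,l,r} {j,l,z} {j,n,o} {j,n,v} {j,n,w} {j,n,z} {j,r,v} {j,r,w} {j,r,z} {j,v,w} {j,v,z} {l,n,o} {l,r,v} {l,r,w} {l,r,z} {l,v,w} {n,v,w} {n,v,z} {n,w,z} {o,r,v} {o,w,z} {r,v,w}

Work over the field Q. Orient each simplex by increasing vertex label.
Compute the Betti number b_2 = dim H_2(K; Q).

b_2=5

n_0=8 n_1=27 n_2=22  [Q]
∂1: piv[jl,jn,jo,jr,jv,jw,jz] rk=7  ker:ln,lo,lr,lv,lw,lz,no,nv,nw,nz,or,ov,ow,oz,rv,rw,rz,vw,vz,wz
∂2: piv[jlr,jlz,jno,jnv,jnw,jnz,jrv,jrw,jrz,jvw,jvz,lno,lrv,lrw,nwz,orv,owz] rk=17  ker:lrz,lvw,nvw,nvz,rvw
b_2=(22−17)−0=5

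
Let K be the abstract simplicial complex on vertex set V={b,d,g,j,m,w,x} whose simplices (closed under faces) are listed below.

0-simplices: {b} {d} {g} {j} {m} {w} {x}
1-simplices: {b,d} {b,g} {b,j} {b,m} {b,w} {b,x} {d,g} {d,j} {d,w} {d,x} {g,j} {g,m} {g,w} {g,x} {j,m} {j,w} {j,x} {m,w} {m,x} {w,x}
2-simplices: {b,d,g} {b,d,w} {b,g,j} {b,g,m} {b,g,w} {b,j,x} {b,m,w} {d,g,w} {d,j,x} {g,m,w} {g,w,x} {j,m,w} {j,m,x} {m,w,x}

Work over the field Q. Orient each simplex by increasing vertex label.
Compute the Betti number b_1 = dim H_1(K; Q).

n_0=7 n_1=20 n_2=14  [Q]
∂1: piv[bd,bg,bj,bm,bw,bx] rk=6  ker:dg,dj,dw,dx,gj,gm,gw,gx,jm,jw,jx,mw,mx,wx
∂2: piv[bdg,bdw,bgj,bgm,bgw,bjx,bmw,djx,gwx,jmw,jmx,mwx] rk=12  ker:dgw,gmw
b_1=(20−6)−12=2

b_1=2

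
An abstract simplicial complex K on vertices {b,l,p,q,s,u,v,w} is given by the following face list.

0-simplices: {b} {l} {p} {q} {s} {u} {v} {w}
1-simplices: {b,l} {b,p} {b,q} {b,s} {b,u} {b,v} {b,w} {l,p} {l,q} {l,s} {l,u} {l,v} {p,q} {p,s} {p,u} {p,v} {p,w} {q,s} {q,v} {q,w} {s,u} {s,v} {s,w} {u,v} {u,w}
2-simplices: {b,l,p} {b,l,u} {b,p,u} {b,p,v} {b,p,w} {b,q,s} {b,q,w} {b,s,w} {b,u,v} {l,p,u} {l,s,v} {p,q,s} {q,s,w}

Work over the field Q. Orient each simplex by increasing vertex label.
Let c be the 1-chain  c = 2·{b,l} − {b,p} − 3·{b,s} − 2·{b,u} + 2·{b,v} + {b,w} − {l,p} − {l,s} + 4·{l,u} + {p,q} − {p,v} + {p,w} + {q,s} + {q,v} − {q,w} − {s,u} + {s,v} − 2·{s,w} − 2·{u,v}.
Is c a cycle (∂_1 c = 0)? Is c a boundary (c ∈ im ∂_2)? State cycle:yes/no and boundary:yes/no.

n_0=8 n_1=25 n_2=13  [Q]
∂1: piv[bl,bp,bq,bs,bu,bv,bw] rk=7  ker:lp,lq,ls,lu,lv,pq,ps,pu,pv,pw,qs,qv,qw,su,sv,sw,uv,uw
∂2: piv[blp,blu,bpu,bpv,bpw,bqs,bqw,bsw,buv,lsv,pqs] rk=11  ker:lpu,qsw
∂1c = {b} − 3·{p} − {s} + 3·{u} + {v} − {w}

cycle:no boundary:no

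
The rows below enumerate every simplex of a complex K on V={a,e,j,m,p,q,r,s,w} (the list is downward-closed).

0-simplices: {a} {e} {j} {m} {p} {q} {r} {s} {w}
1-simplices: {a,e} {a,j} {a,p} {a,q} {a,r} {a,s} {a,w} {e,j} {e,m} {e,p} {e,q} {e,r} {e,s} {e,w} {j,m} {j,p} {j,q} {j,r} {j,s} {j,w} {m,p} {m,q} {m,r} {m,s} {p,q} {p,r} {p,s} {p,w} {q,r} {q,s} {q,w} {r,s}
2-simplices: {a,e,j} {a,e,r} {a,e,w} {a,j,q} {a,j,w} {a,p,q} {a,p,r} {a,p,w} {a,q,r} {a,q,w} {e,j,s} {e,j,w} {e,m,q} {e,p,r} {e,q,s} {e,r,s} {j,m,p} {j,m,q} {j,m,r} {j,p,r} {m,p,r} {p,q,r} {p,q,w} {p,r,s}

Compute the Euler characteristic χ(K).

χ(K)=1

n_0=9 n_1=32 n_2=24
χ=+9−32+24=1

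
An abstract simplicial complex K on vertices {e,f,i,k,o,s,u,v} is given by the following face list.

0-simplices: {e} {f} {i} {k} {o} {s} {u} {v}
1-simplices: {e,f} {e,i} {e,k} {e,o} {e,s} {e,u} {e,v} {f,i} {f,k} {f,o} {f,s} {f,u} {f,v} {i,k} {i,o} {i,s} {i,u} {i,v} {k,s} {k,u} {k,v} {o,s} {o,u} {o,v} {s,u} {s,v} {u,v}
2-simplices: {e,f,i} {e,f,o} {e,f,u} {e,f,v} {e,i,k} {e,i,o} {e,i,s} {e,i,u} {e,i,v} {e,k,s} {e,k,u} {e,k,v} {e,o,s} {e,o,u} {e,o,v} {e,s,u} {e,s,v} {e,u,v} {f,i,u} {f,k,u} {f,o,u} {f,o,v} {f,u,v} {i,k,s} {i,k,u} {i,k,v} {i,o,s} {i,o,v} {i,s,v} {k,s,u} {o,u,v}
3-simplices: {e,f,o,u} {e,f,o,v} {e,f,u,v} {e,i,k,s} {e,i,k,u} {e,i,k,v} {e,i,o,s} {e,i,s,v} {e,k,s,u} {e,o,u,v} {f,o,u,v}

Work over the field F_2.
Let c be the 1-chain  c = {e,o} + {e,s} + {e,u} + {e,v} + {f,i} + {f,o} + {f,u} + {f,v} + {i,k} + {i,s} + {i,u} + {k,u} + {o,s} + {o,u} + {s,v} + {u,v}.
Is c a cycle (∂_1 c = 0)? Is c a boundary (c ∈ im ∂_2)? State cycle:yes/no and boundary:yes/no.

n_0=8 n_1=27 n_2=31 n_3=11  [Z2]
∂1: piv[ef,ei,ek,eo,es,eu,ev] rk=7  ker:fi,fk,fo,fs,fu,fv,ik,io,is,iu,iv,ks,ku,kv,os,ou,ov,su,sv,uv
∂2: piv[efi,efo,efu,efv,eik,eio,eis,eiu,eiv,eks,eku,ekv,eos,eou,eov,esu,esv,euv,fku] rk=19  ker:fiu,fou,fov,fuv,iks,iku,ikv,ios,iov,isv,ksu,ouv
∂3: piv[efou,efov,efuv,eiks,eiku,eikv,eios,eisv,eksu,eouv] rk=10  ker:fouv
∂1c = 0
c vs im∂2: reduces to 0 ⇒ boundary

cycle:yes boundary:yes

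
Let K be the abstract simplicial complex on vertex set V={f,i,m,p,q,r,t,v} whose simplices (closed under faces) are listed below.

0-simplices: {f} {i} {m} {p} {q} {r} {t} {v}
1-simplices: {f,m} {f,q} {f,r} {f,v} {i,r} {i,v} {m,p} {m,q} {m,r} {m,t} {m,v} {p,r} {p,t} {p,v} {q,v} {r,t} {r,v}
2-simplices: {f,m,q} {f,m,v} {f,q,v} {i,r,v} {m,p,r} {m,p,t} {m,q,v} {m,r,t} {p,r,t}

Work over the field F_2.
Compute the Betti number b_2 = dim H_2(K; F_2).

n_0=8 n_1=17 n_2=9  [Z2]
∂1: piv[fm,fq,fr,fv,ir,mp,mt] rk=7  ker:iv,mq,mr,mv,pr,pt,pv,qv,rt,rv
∂2: piv[fmq,fmv,fqv,irv,mpr,mpt,mrt] rk=7  ker:mqv,prt
b_2=(9−7)−0=2

b_2=2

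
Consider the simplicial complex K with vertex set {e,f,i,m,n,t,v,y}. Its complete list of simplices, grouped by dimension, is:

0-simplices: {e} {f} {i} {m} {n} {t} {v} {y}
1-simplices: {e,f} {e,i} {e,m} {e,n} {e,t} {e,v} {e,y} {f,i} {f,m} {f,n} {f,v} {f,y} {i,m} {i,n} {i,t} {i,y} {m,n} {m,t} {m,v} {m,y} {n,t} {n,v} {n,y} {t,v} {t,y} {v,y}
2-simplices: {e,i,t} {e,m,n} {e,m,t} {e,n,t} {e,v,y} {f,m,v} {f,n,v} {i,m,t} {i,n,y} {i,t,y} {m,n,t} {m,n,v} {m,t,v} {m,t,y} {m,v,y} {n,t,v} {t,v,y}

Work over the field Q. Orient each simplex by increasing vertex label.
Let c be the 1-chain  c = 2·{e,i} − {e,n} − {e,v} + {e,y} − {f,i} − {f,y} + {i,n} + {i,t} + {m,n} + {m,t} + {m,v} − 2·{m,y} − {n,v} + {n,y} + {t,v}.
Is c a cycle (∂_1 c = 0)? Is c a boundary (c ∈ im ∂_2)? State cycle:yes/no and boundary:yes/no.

cycle:no boundary:no

n_0=8 n_1=26 n_2=17  [Q]
∂1: piv[ef,ei,em,en,et,ev,ey] rk=7  ker:fi,fm,fn,fv,fy,im,in,it,iy,mn,mt,mv,my,nt,nv,ny,tv,ty,vy
∂2: piv[eit,emn,emt,ent,evy,fmv,fnv,imt,iny,ity,mnv,mtv,mty,mvy] rk=14  ker:mnt,ntv,tvy
∂1c = −{e} + 2·{f} − {i} − {m} + {n} + {t} − {y}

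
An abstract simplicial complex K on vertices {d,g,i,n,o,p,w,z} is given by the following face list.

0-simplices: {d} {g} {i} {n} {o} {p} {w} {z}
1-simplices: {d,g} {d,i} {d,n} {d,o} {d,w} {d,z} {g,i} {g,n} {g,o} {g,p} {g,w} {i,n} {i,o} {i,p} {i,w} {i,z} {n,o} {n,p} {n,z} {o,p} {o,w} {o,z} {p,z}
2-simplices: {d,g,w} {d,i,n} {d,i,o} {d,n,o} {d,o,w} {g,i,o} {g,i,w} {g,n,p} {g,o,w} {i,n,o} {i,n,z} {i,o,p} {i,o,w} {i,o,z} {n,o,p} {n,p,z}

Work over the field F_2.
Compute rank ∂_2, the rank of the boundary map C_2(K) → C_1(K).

rank∂_2=14

n_0=8 n_1=23 n_2=16  [Z2]
∂1: piv[dg,di,dn,do,dw,dz,gp] rk=7  ker:gi,gn,go,gw,in,io,ip,iw,iz,no,np,nz,op,ow,oz,pz
∂2: piv[dgw,din,dio,dno,dow,gio,giw,gnp,gow,inz,iop,ioz,nop,npz] rk=14  ker:ino,iow
rk∂_2=14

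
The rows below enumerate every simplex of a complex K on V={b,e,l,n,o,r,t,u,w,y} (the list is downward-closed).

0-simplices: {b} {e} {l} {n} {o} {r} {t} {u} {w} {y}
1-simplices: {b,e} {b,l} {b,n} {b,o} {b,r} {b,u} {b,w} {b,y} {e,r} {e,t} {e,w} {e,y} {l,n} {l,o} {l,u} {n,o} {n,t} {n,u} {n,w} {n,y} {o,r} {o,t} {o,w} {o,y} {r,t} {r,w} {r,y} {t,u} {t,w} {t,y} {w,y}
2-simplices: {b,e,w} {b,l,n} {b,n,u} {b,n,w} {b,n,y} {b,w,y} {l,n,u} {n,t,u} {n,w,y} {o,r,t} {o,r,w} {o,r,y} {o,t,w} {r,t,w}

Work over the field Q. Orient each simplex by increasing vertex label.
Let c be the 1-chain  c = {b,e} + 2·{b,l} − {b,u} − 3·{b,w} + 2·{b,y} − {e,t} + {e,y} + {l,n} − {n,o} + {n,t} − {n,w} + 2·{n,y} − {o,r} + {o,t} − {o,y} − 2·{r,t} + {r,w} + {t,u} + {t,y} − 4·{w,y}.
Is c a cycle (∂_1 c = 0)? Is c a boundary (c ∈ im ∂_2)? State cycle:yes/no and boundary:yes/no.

cycle:no boundary:no

n_0=10 n_1=31 n_2=14  [Q]
∂1: piv[be,bl,bn,bo,br,bu,bw,by,et] rk=9  ker:er,ew,ey,ln,lo,lu,no,nt,nu,nw,ny,or,ot,ow,oy,rt,rw,ry,tu,tw,ty,wy
∂2: piv[bew,bln,bnu,bnw,bny,bwy,lnu,ntu,ort,orw,ory,otw] rk=12  ker:nwy,rtw
∂1c = −{b} + {e} + {l} − 3·{t} + {w} + {y}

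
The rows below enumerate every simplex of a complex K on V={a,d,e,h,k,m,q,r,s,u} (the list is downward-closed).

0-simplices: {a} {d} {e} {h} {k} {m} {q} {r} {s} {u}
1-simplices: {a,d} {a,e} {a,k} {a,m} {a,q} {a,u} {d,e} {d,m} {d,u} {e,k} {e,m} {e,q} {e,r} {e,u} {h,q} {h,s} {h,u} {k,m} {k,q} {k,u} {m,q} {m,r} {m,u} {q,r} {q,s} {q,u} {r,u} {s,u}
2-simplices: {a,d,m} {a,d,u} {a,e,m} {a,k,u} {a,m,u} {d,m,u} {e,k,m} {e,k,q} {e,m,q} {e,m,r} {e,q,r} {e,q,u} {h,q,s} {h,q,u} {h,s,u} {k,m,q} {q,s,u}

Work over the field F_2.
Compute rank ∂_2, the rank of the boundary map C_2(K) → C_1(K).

rank∂_2=14

n_0=10 n_1=28 n_2=17  [Z2]
∂1: piv[ad,ae,ak,am,aq,au,er,hq,hs] rk=9  ker:de,dm,du,ek,em,eq,eu,hu,km,kq,ku,mq,mr,mu,qr,qs,qu,ru,su
∂2: piv[adm,adu,aem,aku,amu,ekm,ekq,emq,emr,eqr,equ,hqs,hqu,hsu] rk=14  ker:dmu,kmq,qsu
rk∂_2=14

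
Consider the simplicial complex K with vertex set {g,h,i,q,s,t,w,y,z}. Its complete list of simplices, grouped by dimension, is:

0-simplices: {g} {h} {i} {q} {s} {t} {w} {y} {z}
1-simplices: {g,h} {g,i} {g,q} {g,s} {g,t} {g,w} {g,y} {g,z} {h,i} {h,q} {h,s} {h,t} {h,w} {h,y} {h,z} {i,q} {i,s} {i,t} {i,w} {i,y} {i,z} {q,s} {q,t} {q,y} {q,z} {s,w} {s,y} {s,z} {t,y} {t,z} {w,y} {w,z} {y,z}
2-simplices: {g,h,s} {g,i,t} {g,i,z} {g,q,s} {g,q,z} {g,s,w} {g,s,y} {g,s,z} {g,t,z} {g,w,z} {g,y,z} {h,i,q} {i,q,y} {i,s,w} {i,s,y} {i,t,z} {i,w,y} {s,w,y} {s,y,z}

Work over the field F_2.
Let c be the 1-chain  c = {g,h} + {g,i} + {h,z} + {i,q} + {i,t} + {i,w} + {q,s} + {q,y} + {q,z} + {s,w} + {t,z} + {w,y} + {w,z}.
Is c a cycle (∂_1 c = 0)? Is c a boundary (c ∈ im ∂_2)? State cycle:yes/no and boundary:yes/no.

cycle:yes boundary:no

n_0=9 n_1=33 n_2=19  [Z2]
∂1: piv[gh,gi,gq,gs,gt,gw,gy,gz] rk=8  ker:hi,hq,hs,ht,hw,hy,hz,iq,is,it,iw,iy,iz,qs,qt,qy,qz,sw,sy,sz,ty,tz,wy,wz,yz
∂2: piv[ghs,git,giz,gqs,gqz,gsw,gsy,gsz,gtz,gwz,gyz,hiq,iqy,isw,isy,iwy] rk=16  ker:itz,swy,syz
∂1c = 0
c vs im∂2: residual ≠ 0 ⇒ not boundary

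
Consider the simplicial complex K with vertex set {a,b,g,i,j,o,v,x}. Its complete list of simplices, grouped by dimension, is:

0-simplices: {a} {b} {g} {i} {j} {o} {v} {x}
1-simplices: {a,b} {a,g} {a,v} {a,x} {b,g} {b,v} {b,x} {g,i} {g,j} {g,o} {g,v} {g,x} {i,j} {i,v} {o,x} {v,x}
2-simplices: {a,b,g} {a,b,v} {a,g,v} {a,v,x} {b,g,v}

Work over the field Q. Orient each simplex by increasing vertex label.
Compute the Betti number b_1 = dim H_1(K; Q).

n_0=8 n_1=16 n_2=5  [Q]
∂1: piv[ab,ag,av,ax,gi,gj,go] rk=7  ker:bg,bv,bx,gv,gx,ij,iv,ox,vx
∂2: piv[abg,abv,agv,avx] rk=4  ker:bgv
b_1=(16−7)−4=5

b_1=5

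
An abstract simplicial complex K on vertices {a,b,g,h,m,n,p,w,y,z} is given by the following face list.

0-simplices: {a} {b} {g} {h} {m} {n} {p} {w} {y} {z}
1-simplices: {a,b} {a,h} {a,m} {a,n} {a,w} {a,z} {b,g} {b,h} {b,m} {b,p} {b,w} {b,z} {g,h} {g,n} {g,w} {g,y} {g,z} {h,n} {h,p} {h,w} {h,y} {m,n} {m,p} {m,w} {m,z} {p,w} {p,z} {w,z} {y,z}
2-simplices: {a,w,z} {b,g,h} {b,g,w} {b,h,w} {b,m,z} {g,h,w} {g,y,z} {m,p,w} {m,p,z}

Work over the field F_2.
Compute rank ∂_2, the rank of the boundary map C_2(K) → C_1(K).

n_0=10 n_1=29 n_2=9  [Z2]
∂1: piv[ab,ah,am,an,aw,az,bg,bp,gy] rk=9  ker:bh,bm,bw,bz,gh,gn,gw,gz,hn,hp,hw,hy,mn,mp,mw,mz,pw,pz,wz,yz
∂2: piv[awz,bgh,bgw,bhw,bmz,gyz,mpw,mpz] rk=8  ker:ghw
rk∂_2=8

rank∂_2=8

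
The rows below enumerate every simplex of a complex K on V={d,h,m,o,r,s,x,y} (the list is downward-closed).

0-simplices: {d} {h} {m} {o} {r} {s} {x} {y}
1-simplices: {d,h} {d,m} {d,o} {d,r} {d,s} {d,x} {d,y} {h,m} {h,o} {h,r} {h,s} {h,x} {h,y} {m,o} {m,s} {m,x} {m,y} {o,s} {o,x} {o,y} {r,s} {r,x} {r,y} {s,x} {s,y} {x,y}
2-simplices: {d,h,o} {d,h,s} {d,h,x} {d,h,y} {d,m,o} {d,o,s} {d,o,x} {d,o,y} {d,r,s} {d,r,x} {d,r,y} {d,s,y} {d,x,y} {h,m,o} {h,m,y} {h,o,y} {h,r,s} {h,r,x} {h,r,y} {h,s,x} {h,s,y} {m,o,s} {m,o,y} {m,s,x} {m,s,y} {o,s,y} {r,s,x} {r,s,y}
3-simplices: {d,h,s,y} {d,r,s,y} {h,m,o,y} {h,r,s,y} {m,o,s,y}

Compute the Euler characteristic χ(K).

χ(K)=5

n_0=8 n_1=26 n_2=28 n_3=5
χ=+8−26+28−5=5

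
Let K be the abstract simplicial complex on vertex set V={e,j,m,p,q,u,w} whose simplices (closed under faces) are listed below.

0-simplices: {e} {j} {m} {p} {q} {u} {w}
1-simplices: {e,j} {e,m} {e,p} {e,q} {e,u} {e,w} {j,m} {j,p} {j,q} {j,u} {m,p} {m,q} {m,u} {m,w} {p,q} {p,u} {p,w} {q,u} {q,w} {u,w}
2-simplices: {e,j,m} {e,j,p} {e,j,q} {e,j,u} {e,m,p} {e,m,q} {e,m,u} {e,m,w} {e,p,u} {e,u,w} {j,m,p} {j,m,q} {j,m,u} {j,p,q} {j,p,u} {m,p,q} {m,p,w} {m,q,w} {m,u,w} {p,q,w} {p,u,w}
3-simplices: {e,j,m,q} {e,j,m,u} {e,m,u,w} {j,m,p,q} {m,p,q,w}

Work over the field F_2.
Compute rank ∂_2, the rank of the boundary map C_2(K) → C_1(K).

n_0=7 n_1=20 n_2=21 n_3=5  [Z2]
∂1: piv[ej,em,ep,eq,eu,ew] rk=6  ker:jm,jp,jq,ju,mp,mq,mu,mw,pq,pu,pw,qu,qw,uw
∂2: piv[ejm,ejp,ejq,eju,emp,emq,emu,emw,epu,euw,jpq,mpw,mqw] rk=13  ker:jmp,jmq,jmu,jpu,mpq,muw,pqw,puw
∂3: piv[ejmq,ejmu,emuw,jmpq,mpqw] rk=5
rk∂_2=13

rank∂_2=13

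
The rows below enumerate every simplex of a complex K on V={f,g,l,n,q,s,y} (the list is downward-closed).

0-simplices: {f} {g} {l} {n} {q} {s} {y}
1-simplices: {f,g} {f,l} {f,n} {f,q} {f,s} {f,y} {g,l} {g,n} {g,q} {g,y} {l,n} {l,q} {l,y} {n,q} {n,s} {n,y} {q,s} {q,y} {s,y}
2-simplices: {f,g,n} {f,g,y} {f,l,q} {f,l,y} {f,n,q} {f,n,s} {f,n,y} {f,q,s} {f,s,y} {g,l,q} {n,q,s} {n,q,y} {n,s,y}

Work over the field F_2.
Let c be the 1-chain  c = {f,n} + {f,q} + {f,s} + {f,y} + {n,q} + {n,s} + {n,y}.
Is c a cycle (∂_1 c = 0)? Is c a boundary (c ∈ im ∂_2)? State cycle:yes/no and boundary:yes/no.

cycle:yes boundary:yes

n_0=7 n_1=19 n_2=13  [Z2]
∂1: piv[fg,fl,fn,fq,fs,fy] rk=6  ker:gl,gn,gq,gy,ln,lq,ly,nq,ns,ny,qs,qy,sy
∂2: piv[fgn,fgy,flq,fly,fnq,fns,fny,fqs,fsy,glq,nqy] rk=11  ker:nqs,nsy
∂1c = 0
c vs im∂2: reduces to 0 ⇒ boundary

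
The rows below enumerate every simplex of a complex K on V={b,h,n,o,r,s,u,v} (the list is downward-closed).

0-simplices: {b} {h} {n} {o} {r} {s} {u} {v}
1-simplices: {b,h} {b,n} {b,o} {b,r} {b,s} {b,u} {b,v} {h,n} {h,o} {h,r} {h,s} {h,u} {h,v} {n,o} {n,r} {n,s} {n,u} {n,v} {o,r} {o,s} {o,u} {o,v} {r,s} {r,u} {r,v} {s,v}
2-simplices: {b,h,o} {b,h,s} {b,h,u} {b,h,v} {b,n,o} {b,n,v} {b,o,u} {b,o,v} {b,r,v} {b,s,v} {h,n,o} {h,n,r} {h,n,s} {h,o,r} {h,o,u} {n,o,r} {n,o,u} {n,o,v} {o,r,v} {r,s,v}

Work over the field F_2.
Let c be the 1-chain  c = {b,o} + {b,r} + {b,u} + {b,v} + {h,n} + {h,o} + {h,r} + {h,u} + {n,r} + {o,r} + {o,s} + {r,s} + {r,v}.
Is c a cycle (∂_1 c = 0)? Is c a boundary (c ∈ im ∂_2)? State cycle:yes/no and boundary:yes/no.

n_0=8 n_1=26 n_2=20  [Z2]
∂1: piv[bh,bn,bo,br,bs,bu,bv] rk=7  ker:hn,ho,hr,hs,hu,hv,no,nr,ns,nu,nv,or,os,ou,ov,rs,ru,rv,sv
∂2: piv[bho,bhs,bhu,bhv,bno,bnv,bou,bov,brv,bsv,hno,hnr,hns,hor,nou,orv,rsv] rk=17  ker:hou,nor,nov
∂1c = 0
c vs im∂2: residual ≠ 0 ⇒ not boundary

cycle:yes boundary:no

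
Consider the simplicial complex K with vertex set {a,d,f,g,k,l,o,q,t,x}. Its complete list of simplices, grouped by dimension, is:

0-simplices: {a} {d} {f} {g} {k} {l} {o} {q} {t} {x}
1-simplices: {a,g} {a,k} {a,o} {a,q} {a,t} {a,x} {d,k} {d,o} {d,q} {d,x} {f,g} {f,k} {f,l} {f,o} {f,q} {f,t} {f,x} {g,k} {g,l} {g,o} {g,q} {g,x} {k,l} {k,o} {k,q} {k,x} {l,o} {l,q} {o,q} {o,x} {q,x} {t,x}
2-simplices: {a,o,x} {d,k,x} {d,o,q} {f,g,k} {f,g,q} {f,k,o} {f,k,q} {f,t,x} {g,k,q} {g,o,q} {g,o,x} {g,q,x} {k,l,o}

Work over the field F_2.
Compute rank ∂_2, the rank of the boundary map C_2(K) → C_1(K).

n_0=10 n_1=32 n_2=13  [Z2]
∂1: piv[ag,ak,ao,aq,at,ax,dk,fg,fl] rk=9  ker:do,dq,dx,fk,fo,fq,ft,fx,gk,gl,go,gq,gx,kl,ko,kq,kx,lo,lq,oq,ox,qx,tx
∂2: piv[aox,dkx,doq,fgk,fgq,fko,fkq,ftx,goq,gox,gqx,klo] rk=12  ker:gkq
rk∂_2=12

rank∂_2=12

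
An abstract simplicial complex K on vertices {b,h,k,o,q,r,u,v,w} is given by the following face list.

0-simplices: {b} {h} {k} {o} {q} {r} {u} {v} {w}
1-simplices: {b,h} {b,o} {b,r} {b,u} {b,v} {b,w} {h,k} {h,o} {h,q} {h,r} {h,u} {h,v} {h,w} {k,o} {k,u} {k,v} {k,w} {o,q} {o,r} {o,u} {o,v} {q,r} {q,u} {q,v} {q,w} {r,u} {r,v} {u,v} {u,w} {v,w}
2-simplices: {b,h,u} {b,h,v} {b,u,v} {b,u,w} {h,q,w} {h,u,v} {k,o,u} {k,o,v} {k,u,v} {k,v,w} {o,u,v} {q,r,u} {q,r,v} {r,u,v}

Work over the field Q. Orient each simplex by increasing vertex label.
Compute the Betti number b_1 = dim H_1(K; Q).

n_0=9 n_1=30 n_2=14  [Q]
∂1: piv[bh,bo,br,bu,bv,bw,hk,hq] rk=8  ker:ho,hr,hu,hv,hw,ko,ku,kv,kw,oq,or,ou,ov,qr,qu,qv,qw,ru,rv,uv,uw,vw
∂2: piv[bhu,bhv,buv,buw,hqw,kou,kov,kuv,kvw,qru,qrv,ruv] rk=12  ker:huv,ouv
b_1=(30−8)−12=10

b_1=10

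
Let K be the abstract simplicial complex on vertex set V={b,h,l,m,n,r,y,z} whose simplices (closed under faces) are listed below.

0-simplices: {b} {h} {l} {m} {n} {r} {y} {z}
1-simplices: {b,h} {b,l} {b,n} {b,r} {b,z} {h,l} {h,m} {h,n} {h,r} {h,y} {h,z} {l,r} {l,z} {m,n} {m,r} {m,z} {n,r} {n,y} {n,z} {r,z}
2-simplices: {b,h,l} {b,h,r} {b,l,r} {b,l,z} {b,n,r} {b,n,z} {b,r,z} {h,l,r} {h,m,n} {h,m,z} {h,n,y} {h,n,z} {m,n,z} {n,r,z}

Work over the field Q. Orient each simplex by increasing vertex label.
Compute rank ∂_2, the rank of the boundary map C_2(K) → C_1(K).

n_0=8 n_1=20 n_2=14  [Q]
∂1: piv[bh,bl,bn,br,bz,hm,hy] rk=7  ker:hl,hn,hr,hz,lr,lz,mn,mr,mz,nr,ny,nz,rz
∂2: piv[bhl,bhr,blr,blz,bnr,bnz,brz,hmn,hmz,hny,hnz] rk=11  ker:hlr,mnz,nrz
rk∂_2=11

rank∂_2=11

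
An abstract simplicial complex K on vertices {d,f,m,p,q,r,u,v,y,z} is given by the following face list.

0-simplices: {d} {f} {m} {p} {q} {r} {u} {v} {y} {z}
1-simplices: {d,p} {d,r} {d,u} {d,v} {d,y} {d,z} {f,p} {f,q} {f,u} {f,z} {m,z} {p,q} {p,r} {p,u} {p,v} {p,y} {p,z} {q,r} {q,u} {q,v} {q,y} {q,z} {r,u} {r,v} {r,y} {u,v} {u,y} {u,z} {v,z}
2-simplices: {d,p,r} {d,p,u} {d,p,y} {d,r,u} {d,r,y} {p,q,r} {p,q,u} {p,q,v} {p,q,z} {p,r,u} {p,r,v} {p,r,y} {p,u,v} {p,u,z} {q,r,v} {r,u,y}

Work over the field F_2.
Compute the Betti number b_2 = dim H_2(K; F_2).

b_2=3

n_0=10 n_1=29 n_2=16  [Z2]
∂1: piv[dp,dr,du,dv,dy,dz,fp,fq,mz] rk=9  ker:fu,fz,pq,pr,pu,pv,py,pz,qr,qu,qv,qy,qz,ru,rv,ry,uv,uy,uz,vz
∂2: piv[dpr,dpu,dpy,dru,dry,pqr,pqu,pqv,pqz,prv,puv,puz,ruy] rk=13  ker:pru,pry,qrv
b_2=(16−13)−0=3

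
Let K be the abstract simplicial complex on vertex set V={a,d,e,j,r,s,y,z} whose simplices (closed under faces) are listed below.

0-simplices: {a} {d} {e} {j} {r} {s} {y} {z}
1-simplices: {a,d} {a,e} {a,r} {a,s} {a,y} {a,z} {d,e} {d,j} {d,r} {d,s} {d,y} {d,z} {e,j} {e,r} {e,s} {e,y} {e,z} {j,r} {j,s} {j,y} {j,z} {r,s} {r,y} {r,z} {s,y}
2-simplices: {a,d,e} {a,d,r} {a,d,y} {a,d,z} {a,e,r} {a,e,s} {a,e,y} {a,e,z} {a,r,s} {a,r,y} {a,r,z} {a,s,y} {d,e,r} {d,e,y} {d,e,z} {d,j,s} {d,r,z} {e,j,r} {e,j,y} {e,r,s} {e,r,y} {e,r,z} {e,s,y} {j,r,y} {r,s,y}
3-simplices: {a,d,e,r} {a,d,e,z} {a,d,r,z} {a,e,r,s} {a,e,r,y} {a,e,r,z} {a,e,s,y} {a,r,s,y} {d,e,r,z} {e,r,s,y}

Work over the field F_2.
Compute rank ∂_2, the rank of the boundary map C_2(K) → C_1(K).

n_0=8 n_1=25 n_2=25 n_3=10  [Z2]
∂1: piv[ad,ae,ar,as,ay,az,dj] rk=7  ker:de,dr,ds,dy,dz,ej,er,es,ey,ez,jr,js,jy,jz,rs,ry,rz,sy
∂2: piv[ade,adr,ady,adz,aer,aes,aey,aez,ars,ary,arz,asy,djs,ejr,ejy] rk=15  ker:der,dey,dez,drz,ers,ery,erz,esy,jry,rsy
∂3: piv[ader,adez,adrz,aers,aery,aerz,aesy,arsy] rk=8  ker:derz,ersy
rk∂_2=15

rank∂_2=15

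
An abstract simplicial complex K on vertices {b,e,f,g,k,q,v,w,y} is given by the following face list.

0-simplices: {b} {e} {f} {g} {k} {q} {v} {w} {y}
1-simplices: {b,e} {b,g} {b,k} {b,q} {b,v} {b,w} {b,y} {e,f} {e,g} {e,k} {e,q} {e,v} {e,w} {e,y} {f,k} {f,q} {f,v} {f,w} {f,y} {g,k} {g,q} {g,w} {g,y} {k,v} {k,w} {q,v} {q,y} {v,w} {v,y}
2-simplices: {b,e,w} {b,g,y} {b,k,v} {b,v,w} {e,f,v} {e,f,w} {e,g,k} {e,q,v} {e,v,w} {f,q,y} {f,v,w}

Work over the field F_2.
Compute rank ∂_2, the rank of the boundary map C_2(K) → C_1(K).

rank∂_2=10

n_0=9 n_1=29 n_2=11  [Z2]
∂1: piv[be,bg,bk,bq,bv,bw,by,ef] rk=8  ker:eg,ek,eq,ev,ew,ey,fk,fq,fv,fw,fy,gk,gq,gw,gy,kv,kw,qv,qy,vw,vy
∂2: piv[bew,bgy,bkv,bvw,efv,efw,egk,eqv,evw,fqy] rk=10  ker:fvw
rk∂_2=10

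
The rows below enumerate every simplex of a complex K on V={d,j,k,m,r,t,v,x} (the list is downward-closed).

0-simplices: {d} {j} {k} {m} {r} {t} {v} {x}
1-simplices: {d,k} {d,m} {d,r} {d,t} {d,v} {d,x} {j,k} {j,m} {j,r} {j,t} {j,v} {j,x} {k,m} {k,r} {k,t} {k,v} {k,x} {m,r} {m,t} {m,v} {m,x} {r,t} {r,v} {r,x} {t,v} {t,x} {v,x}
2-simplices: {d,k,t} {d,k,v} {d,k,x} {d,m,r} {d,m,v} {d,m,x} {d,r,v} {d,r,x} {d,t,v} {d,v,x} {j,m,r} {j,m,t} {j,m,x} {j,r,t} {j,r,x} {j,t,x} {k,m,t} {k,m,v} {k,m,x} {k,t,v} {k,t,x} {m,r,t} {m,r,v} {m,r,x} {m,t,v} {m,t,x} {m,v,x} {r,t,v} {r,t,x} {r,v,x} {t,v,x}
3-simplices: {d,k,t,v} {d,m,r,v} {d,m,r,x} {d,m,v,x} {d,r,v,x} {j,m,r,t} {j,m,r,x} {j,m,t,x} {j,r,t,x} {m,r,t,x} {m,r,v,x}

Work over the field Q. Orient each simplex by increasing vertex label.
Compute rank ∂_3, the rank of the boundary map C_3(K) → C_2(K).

n_0=8 n_1=27 n_2=31 n_3=11  [Q]
∂1: piv[dk,dm,dr,dt,dv,dx,jk] rk=7  ker:jm,jr,jt,jv,jx,km,kr,kt,kv,kx,mr,mt,mv,mx,rt,rv,rx,tv,tx,vx
∂2: piv[dkt,dkv,dkx,dmr,dmv,dmx,drv,drx,dtv,dvx,jmr,jmt,jmx,jrt,jtx,kmt,kmv] rk=17  ker:jrx,kmx,ktv,ktx,mrt,mrv,mrx,mtv,mtx,mvx,rtv,rtx,rvx,tvx
∂3: piv[dktv,dmrv,dmrx,dmvx,drvx,jmrt,jmrx,jmtx,jrtx] rk=9  ker:mrtx,mrvx
rk∂_3=9

rank∂_3=9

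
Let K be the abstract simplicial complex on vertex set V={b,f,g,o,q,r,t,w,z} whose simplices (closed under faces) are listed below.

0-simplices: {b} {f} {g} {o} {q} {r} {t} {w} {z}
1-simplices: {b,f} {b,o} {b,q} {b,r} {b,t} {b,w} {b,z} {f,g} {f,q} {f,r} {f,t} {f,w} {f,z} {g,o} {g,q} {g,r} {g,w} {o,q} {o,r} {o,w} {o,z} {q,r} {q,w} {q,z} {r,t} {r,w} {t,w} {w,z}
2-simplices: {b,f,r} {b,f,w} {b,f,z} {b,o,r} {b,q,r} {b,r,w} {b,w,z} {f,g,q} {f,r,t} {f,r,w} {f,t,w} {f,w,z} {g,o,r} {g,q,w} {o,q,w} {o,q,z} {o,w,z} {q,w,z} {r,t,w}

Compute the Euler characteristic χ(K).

n_0=9 n_1=28 n_2=19
χ=+9−28+19=0

χ(K)=0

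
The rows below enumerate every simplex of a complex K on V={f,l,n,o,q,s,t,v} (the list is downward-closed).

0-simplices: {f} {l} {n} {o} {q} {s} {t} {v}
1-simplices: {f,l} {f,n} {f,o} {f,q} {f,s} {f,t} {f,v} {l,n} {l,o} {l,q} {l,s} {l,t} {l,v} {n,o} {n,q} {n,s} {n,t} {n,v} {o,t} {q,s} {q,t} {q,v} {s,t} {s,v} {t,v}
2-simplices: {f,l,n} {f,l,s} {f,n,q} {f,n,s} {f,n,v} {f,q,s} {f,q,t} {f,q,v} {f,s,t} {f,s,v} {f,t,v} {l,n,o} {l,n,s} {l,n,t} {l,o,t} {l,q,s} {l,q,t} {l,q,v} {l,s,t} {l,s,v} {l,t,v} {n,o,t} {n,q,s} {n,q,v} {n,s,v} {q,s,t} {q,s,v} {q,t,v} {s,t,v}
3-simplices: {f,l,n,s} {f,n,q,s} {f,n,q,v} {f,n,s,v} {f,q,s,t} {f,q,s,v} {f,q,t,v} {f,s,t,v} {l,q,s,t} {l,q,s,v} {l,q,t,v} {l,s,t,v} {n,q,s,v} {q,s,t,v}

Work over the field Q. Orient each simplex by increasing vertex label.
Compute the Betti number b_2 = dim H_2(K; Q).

n_0=8 n_1=25 n_2=29 n_3=14  [Q]
∂1: piv[fl,fn,fo,fq,fs,ft,fv] rk=7  ker:ln,lo,lq,ls,lt,lv,no,nq,ns,nt,nv,ot,qs,qt,qv,st,sv,tv
∂2: piv[fln,fls,fnq,fns,fnv,fqs,fqt,fqv,fst,fsv,ftv,lno,lnt,lot,lqs,lqt,lqv] rk=17  ker:lns,lst,lsv,ltv,not,nqs,nqv,nsv,qst,qsv,qtv,stv
∂3: piv[flns,fnqs,fnqv,fnsv,fqst,fqsv,fqtv,fstv,lqst,lqsv,lqtv] rk=11  ker:lstv,nqsv,qstv
b_2=(29−17)−11=1

b_2=1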